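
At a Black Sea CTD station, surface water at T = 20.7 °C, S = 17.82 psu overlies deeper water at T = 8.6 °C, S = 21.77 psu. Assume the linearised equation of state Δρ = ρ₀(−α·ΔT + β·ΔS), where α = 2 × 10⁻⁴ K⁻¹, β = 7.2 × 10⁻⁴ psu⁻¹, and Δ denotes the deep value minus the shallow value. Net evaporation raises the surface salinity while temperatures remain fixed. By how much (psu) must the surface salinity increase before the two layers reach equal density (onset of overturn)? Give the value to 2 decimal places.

7.31 psu

Neutral buoyancy requires −α(T_deep − T_surf) + β(S_deep − S_surf′) = 0.
S_surf′ = S_deep − (α/β)·ΔT = 21.77 − (2 × 10⁻⁴/7.2 × 10⁻⁴)·(-12.1) = 25.1311 psu.
Increase required: 25.1311 − 17.82 = 7.3111 psu.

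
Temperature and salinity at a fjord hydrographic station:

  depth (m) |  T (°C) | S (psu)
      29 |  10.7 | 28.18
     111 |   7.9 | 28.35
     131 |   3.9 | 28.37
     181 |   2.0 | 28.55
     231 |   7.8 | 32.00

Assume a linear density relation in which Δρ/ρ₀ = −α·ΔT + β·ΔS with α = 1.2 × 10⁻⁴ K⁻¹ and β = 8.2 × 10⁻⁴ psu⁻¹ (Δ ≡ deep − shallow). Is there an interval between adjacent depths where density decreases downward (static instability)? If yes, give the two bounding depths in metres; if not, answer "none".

none

Evaluate Δρ/ρ₀ = −αΔT + βΔS across each adjacent pair:
  29–111 m: −αΔT+βΔS = −(1.2 × 10⁻⁴)(-2.8)+(8.2 × 10⁻⁴)(+0.17) = 4.8 × 10⁻⁴ → stable
  111–131 m: −αΔT+βΔS = −(1.2 × 10⁻⁴)(-4.0)+(8.2 × 10⁻⁴)(+0.02) = 5.0 × 10⁻⁴ → stable
  131–181 m: −αΔT+βΔS = −(1.2 × 10⁻⁴)(-1.9)+(8.2 × 10⁻⁴)(+0.18) = 3.8 × 10⁻⁴ → stable
  181–231 m: −αΔT+βΔS = −(1.2 × 10⁻⁴)(+5.8)+(8.2 × 10⁻⁴)(+3.45) = 2.1 × 10⁻³ → stable
Every interval has Δρ > 0: the column is stably stratified throughout.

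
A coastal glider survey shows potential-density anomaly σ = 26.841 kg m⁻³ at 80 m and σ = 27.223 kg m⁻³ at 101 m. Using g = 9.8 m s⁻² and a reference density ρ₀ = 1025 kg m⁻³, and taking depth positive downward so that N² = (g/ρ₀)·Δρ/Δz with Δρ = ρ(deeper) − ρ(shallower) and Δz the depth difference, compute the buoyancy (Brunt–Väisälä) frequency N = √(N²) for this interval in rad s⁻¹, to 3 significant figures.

0.0132 rad s⁻¹

Δρ = 1027.223 − 1026.841 = 0.382 kg m⁻³ over Δz = 101 − 80 = 21 m.
N² = (9.8/1025) × (0.382/21) = 1.7392 × 10⁻⁴ s⁻².
N = √(1.7392 × 10⁻⁴) = 0.013188 rad s⁻¹ ≈ 0.0132 rad s⁻¹.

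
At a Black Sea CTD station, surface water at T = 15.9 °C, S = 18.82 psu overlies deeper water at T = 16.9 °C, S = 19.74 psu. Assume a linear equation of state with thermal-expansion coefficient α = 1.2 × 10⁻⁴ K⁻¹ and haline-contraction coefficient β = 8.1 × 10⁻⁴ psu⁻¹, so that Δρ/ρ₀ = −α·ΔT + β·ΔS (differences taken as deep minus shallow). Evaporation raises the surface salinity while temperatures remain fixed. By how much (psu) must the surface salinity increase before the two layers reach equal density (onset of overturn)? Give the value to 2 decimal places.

0.77 psu

Neutral buoyancy requires −α(T_deep − T_surf) + β(S_deep − S_surf′) = 0.
S_surf′ = S_deep − (α/β)·ΔT = 19.74 − (1.2 × 10⁻⁴/8.1 × 10⁻⁴)·(+1.0) = 19.5919 psu.
Increase required: 19.5919 − 18.82 = 0.7719 psu.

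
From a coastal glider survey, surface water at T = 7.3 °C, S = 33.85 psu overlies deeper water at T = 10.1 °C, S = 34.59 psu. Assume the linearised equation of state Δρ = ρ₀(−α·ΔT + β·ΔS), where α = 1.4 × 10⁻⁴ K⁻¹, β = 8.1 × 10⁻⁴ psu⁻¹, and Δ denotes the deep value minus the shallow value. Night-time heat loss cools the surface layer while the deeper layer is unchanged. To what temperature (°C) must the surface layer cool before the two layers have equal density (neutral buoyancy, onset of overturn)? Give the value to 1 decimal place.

Neutral buoyancy requires Δρ = 0, i.e. −α(T_deep − T_surf′) + β(S_deep − S_surf) = 0.
T_surf′ = T_deep − (β/α)·ΔS = 10.1 − (8.1 × 10⁻⁴/1.4 × 10⁻⁴)·(+0.74) = 5.819 °C.
Cooling required: 7.3 − (5.819) = 1.481 °C.

5.8 °C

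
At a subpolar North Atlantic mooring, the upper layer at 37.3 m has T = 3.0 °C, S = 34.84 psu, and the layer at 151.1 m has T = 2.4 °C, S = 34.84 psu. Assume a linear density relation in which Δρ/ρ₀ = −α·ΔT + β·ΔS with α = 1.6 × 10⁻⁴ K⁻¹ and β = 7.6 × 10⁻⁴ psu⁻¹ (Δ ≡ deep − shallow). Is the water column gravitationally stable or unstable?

stable

ΔT = 2.4 − 3.0 = -0.6 K and ΔS = 34.84 − 34.84 = +0.00 psu (deep − shallow).
−αΔT = 9.60 × 10⁻⁵; βΔS = 0; sum Δρ/ρ₀ = 9.60 × 10⁻⁵.
Δρ/ρ₀ > 0, so Δρ > 0: deeper water is denser → statically stable.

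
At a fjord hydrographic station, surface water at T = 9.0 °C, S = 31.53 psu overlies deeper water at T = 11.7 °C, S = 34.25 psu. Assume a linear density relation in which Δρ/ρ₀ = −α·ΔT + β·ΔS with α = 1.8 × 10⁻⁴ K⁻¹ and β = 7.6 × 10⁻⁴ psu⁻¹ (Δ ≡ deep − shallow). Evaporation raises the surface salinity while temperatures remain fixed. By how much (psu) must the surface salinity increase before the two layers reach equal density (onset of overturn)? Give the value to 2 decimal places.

Neutral buoyancy requires −α(T_deep − T_surf) + β(S_deep − S_surf′) = 0.
S_surf′ = S_deep − (α/β)·ΔT = 34.25 − (1.8 × 10⁻⁴/7.6 × 10⁻⁴)·(+2.7) = 33.6105 psu.
Increase required: 33.6105 − 31.53 = 2.0805 psu.

2.08 psu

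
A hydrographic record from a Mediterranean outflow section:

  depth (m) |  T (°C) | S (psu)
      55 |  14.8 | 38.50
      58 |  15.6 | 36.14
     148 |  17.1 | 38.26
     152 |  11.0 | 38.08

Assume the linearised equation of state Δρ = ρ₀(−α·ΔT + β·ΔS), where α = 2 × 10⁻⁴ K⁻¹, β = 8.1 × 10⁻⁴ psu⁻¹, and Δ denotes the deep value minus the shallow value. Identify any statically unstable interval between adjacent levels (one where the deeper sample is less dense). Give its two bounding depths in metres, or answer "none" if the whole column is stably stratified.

Evaluate Δρ/ρ₀ = −αΔT + βΔS across each adjacent pair:
  55–58 m: −αΔT+βΔS = −(2 × 10⁻⁴)(+0.8)+(8.1 × 10⁻⁴)(-2.36) = -2.1 × 10⁻³ → UNSTABLE
  58–148 m: −αΔT+βΔS = −(2 × 10⁻⁴)(+1.5)+(8.1 × 10⁻⁴)(+2.12) = 1.4 × 10⁻³ → stable
  148–152 m: −αΔT+βΔS = −(2 × 10⁻⁴)(-6.1)+(8.1 × 10⁻⁴)(-0.18) = 1.1 × 10⁻³ → stable
The 55–58 m interval has Δρ < 0: lighter water underlies denser water.

55–58 m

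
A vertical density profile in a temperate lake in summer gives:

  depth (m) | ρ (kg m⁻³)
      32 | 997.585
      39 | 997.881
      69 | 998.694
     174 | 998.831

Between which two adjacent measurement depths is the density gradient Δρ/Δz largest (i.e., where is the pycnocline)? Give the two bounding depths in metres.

Compute the density gradient over each adjacent pair:
  32–39 m: Δρ/Δz = 0.296/7 = 0.042 kg m⁻⁴
  39–69 m: Δρ/Δz = 0.813/30 = 0.027 kg m⁻⁴
  69–174 m: Δρ/Δz = 0.137/105 = 1.3 × 10⁻³ kg m⁻⁴
The largest gradient is in the 32–39 m interval — the pycnocline.

32–39 m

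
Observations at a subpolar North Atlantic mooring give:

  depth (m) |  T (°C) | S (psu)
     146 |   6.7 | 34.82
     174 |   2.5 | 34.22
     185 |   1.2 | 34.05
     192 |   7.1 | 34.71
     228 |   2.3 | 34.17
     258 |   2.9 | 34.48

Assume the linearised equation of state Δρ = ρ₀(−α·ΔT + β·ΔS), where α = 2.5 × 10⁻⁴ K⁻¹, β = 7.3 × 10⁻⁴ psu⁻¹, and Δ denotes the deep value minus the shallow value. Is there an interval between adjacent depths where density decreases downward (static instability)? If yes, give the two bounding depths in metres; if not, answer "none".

Evaluate Δρ/ρ₀ = −αΔT + βΔS across each adjacent pair:
  146–174 m: −αΔT+βΔS = −(2.5 × 10⁻⁴)(-4.2)+(7.3 × 10⁻⁴)(-0.60) = 6.1 × 10⁻⁴ → stable
  174–185 m: −αΔT+βΔS = −(2.5 × 10⁻⁴)(-1.3)+(7.3 × 10⁻⁴)(-0.17) = 2.0 × 10⁻⁴ → stable
  185–192 m: −αΔT+βΔS = −(2.5 × 10⁻⁴)(+5.9)+(7.3 × 10⁻⁴)(+0.66) = -9.9 × 10⁻⁴ → UNSTABLE
  192–228 m: −αΔT+βΔS = −(2.5 × 10⁻⁴)(-4.8)+(7.3 × 10⁻⁴)(-0.54) = 8.1 × 10⁻⁴ → stable
  228–258 m: −αΔT+βΔS = −(2.5 × 10⁻⁴)(+0.6)+(7.3 × 10⁻⁴)(+0.31) = 7.6 × 10⁻⁵ → stable
The 185–192 m interval has Δρ < 0: lighter water underlies denser water.

185–192 m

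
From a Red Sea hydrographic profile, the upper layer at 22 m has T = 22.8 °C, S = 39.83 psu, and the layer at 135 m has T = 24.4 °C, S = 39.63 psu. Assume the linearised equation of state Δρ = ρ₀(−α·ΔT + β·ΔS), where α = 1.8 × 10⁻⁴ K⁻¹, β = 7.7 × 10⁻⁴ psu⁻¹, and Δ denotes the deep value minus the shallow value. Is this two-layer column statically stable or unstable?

unstable

ΔT = 24.4 − 22.8 = +1.6 K and ΔS = 39.63 − 39.83 = -0.20 psu (deep − shallow).
−αΔT = -2.88 × 10⁻⁴; βΔS = -1.54 × 10⁻⁴; sum Δρ/ρ₀ = -4.42 × 10⁻⁴.
Δρ/ρ₀ < 0, so Δρ < 0: deeper water is lighter → statically unstable; the column would overturn.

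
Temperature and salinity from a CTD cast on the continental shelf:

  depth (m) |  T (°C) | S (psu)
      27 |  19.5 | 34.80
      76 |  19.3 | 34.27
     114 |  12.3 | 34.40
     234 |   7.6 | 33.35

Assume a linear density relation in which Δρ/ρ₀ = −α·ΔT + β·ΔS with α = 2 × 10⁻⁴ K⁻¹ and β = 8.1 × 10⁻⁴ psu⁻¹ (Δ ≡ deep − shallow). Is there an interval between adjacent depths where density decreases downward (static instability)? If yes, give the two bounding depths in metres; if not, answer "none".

Evaluate Δρ/ρ₀ = −αΔT + βΔS across each adjacent pair:
  27–76 m: −αΔT+βΔS = −(2 × 10⁻⁴)(-0.2)+(8.1 × 10⁻⁴)(-0.53) = -3.9 × 10⁻⁴ → UNSTABLE
  76–114 m: −αΔT+βΔS = −(2 × 10⁻⁴)(-7.0)+(8.1 × 10⁻⁴)(+0.13) = 1.5 × 10⁻³ → stable
  114–234 m: −αΔT+βΔS = −(2 × 10⁻⁴)(-4.7)+(8.1 × 10⁻⁴)(-1.05) = 9.0 × 10⁻⁵ → stable
The 27–76 m interval has Δρ < 0: lighter water underlies denser water.

27–76 m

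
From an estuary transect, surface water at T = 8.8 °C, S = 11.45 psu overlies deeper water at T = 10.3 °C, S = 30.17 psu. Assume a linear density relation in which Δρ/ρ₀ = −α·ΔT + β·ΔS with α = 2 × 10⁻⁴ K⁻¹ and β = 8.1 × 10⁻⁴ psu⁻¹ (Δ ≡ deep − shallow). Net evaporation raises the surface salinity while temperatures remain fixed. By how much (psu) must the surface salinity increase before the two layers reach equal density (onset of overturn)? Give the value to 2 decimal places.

Neutral buoyancy requires −α(T_deep − T_surf) + β(S_deep − S_surf′) = 0.
S_surf′ = S_deep − (α/β)·ΔT = 30.17 − (2 × 10⁻⁴/8.1 × 10⁻⁴)·(+1.5) = 29.7996 psu.
Increase required: 29.7996 − 11.45 = 18.3496 psu.

18.35 psu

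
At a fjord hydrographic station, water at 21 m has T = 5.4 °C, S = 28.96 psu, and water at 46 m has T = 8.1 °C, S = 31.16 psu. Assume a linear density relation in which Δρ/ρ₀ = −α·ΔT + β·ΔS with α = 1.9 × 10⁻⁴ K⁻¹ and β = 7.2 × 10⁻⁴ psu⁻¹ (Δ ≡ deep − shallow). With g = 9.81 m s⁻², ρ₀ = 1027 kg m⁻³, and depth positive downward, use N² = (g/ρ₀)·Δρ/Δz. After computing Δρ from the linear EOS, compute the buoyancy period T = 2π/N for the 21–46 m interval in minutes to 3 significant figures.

5.11 min

ΔT = +2.7 K, ΔS = +2.20 psu (deep − shallow).
Δρ/ρ₀ = −αΔT + βΔS = -5.13 × 10⁻⁴ + 1.584 × 10⁻³ = 1.071 × 10⁻³, so Δρ ≈ 1.100 kg m⁻³.
N² = (g/ρ₀)·Δρ/Δz = g·(Δρ/ρ₀)/Δz = 9.81 × 1.071 × 10⁻³ / 25 = 4.2026 × 10⁻⁴ s⁻².
N = √(4.2026 × 10⁻⁴) = 0.020500 rad s⁻¹ → T = 2π/N = 306.50 s = 5.1083 min ≈ 5.11 min.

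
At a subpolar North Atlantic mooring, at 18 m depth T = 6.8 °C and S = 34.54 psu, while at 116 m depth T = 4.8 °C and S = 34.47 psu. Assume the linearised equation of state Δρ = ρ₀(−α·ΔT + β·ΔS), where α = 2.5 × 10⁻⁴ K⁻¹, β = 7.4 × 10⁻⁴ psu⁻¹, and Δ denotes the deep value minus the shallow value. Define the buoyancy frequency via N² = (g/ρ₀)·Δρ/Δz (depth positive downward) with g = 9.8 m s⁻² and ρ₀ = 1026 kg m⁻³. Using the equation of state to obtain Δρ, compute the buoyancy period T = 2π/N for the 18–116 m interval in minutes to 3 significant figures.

15.6 min

ΔT = -2.0 K, ΔS = -0.07 psu (deep − shallow).
Δρ/ρ₀ = −αΔT + βΔS = 5.00 × 10⁻⁴ − 5.18 × 10⁻⁵ = 4.482 × 10⁻⁴, so Δρ ≈ 0.4599 kg m⁻³.
N² = (g/ρ₀)·Δρ/Δz = g·(Δρ/ρ₀)/Δz = 9.8 × 4.482 × 10⁻⁴ / 98 = 4.4820 × 10⁻⁵ s⁻².
N = √(4.4820 × 10⁻⁵) = 6.6948 × 10⁻³ rad s⁻¹ → T = 2π/N = 938.52 s = 15.642 min ≈ 15.6 min.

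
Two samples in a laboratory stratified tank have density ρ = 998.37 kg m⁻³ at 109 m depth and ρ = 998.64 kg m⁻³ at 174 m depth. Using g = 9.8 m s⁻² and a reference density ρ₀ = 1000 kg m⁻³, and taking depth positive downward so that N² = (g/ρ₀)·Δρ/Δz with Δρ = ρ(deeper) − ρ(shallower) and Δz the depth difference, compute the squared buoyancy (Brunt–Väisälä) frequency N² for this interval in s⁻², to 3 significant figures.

Δρ = 998.64 − 998.37 = 0.27 kg m⁻³ over Δz = 174 − 109 = 65 m.
N² = (9.8/1000) × (0.27/65) = 4.0708 × 10⁻⁵ s⁻² ≈ 4.07 × 10⁻⁵ s⁻².

4.07 × 10⁻⁵ s⁻²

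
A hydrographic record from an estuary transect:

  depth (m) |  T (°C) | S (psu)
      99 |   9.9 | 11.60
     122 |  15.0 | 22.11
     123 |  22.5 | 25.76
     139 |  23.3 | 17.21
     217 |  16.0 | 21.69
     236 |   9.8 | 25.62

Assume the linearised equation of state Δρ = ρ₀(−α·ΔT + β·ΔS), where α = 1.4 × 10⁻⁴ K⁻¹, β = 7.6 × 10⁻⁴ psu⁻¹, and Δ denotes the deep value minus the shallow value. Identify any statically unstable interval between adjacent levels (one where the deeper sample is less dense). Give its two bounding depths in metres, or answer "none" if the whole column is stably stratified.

123–139 m

Evaluate Δρ/ρ₀ = −αΔT + βΔS across each adjacent pair:
  99–122 m: −αΔT+βΔS = −(1.4 × 10⁻⁴)(+5.1)+(7.6 × 10⁻⁴)(+10.51) = 7.3 × 10⁻³ → stable
  122–123 m: −αΔT+βΔS = −(1.4 × 10⁻⁴)(+7.5)+(7.6 × 10⁻⁴)(+3.65) = 1.7 × 10⁻³ → stable
  123–139 m: −αΔT+βΔS = −(1.4 × 10⁻⁴)(+0.8)+(7.6 × 10⁻⁴)(-8.55) = -6.6 × 10⁻³ → UNSTABLE
  139–217 m: −αΔT+βΔS = −(1.4 × 10⁻⁴)(-7.3)+(7.6 × 10⁻⁴)(+4.48) = 4.4 × 10⁻³ → stable
  217–236 m: −αΔT+βΔS = −(1.4 × 10⁻⁴)(-6.2)+(7.6 × 10⁻⁴)(+3.93) = 3.9 × 10⁻³ → stable
The 123–139 m interval has Δρ < 0: lighter water underlies denser water.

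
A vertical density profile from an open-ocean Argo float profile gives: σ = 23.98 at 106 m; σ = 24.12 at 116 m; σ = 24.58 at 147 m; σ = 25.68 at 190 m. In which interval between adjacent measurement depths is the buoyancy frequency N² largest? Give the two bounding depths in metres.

147–190 m

Compute the density gradient over each adjacent pair:
  106–116 m: Δρ/Δz = 0.14/10 = 0.014 kg m⁻⁴
  116–147 m: Δρ/Δz = 0.46/31 = 0.015 kg m⁻⁴
  147–190 m: Δρ/Δz = 1.10/43 = 0.026 kg m⁻⁴
The largest gradient is in the 147–190 m interval — the pycnocline.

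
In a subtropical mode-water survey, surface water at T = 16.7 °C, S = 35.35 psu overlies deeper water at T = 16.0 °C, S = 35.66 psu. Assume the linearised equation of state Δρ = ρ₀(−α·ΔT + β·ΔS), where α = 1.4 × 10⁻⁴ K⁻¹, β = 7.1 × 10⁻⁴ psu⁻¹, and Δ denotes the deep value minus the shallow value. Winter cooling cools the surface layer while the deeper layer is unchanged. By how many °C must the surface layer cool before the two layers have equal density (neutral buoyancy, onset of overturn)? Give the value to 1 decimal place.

Neutral buoyancy requires Δρ = 0, i.e. −α(T_deep − T_surf′) + β(S_deep − S_surf) = 0.
T_surf′ = T_deep − (β/α)·ΔS = 16.0 − (7.1 × 10⁻⁴/1.4 × 10⁻⁴)·(+0.31) = 14.428 °C.
Cooling required: 16.7 − (14.428) = 2.272 °C.

2.3 °C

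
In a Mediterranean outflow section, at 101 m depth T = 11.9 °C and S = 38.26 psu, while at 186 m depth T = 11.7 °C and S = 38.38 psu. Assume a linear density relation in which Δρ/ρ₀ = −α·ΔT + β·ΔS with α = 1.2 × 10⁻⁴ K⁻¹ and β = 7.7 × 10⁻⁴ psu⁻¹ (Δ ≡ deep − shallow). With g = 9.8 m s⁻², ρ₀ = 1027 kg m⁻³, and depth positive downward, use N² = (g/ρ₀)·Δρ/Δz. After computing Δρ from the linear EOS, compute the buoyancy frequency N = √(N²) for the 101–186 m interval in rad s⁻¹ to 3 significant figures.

3.66 × 10⁻³ rad s⁻¹

ΔT = -0.2 K, ΔS = +0.12 psu (deep − shallow).
Δρ/ρ₀ = −αΔT + βΔS = 2.40 × 10⁻⁵ + 9.24 × 10⁻⁵ = 1.164 × 10⁻⁴, so Δρ ≈ 0.1195 kg m⁻³.
N² = (g/ρ₀)·Δρ/Δz = g·(Δρ/ρ₀)/Δz = 9.8 × 1.164 × 10⁻⁴ / 85 = 1.3420 × 10⁻⁵ s⁻².
N = √(1.3420 × 10⁻⁵) = 3.6633 × 10⁻³ rad s⁻¹ ≈ 3.66 × 10⁻³ rad s⁻¹.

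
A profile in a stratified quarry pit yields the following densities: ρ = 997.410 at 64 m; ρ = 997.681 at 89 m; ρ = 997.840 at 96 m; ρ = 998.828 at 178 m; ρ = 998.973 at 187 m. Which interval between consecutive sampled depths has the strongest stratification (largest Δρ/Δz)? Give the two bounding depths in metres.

Compute the density gradient over each adjacent pair:
  64–89 m: Δρ/Δz = 0.271/25 = 0.011 kg m⁻⁴
  89–96 m: Δρ/Δz = 0.159/7 = 0.023 kg m⁻⁴
  96–178 m: Δρ/Δz = 0.988/82 = 0.012 kg m⁻⁴
  178–187 m: Δρ/Δz = 0.145/9 = 0.016 kg m⁻⁴
The largest gradient is in the 89–96 m interval — the pycnocline.

89–96 m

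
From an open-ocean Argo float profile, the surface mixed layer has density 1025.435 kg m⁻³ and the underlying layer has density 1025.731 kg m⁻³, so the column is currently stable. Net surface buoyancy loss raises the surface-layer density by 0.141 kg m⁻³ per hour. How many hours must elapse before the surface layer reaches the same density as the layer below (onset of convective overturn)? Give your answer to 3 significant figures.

2.10 hours

Density deficit of the surface layer: 1025.731 − 1025.435 = 0.296 kg m⁻³.
Required change = 0.296 / 0.141 = 2.10 hours.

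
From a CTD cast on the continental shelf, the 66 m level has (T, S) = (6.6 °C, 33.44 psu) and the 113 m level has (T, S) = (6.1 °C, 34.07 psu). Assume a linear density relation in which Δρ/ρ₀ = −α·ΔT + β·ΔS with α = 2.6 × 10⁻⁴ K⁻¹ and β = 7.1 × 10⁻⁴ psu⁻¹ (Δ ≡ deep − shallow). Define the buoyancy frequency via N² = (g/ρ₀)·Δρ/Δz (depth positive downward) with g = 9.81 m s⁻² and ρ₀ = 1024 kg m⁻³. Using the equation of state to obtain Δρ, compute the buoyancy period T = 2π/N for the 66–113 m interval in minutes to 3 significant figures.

9.54 min

ΔT = -0.5 K, ΔS = +0.63 psu (deep − shallow).
Δρ/ρ₀ = −αΔT + βΔS = 1.30 × 10⁻⁴ + 4.473 × 10⁻⁴ = 5.773 × 10⁻⁴, so Δρ ≈ 0.5912 kg m⁻³.
N² = (g/ρ₀)·Δρ/Δz = g·(Δρ/ρ₀)/Δz = 9.81 × 5.773 × 10⁻⁴ / 47 = 1.2050 × 10⁻⁴ s⁻².
N = √(1.2050 × 10⁻⁴) = 0.010977 rad s⁻¹ → T = 2π/N = 572.40 s = 9.5400 min ≈ 9.54 min.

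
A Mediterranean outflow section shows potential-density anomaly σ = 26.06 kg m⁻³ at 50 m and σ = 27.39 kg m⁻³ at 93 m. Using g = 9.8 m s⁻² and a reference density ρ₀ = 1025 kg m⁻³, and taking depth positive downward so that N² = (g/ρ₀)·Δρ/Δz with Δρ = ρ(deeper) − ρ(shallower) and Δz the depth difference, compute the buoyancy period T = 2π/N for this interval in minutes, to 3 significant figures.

6.09 min

Δρ = 1027.39 − 1026.06 = 1.33 kg m⁻³ over Δz = 93 − 50 = 43 m.
N² = (9.8/1025) × (1.33/43) = 2.9572 × 10⁻⁴ s⁻².
N = √(2.9572 × 10⁻⁴) = 0.017197 rad s⁻¹, so T = 2π/N = 365.37 s = 6.0895 min ≈ 6.09 min.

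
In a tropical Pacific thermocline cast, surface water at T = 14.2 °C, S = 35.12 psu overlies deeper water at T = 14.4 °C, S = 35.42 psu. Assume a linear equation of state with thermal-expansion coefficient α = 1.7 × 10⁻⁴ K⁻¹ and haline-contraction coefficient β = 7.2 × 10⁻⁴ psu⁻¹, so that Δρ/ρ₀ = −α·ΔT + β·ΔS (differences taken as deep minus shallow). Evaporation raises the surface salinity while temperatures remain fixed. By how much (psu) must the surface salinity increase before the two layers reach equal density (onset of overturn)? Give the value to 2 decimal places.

0.25 psu

Neutral buoyancy requires −α(T_deep − T_surf) + β(S_deep − S_surf′) = 0.
S_surf′ = S_deep − (α/β)·ΔT = 35.42 − (1.7 × 10⁻⁴/7.2 × 10⁻⁴)·(+0.2) = 35.3728 psu.
Increase required: 35.3728 − 35.12 = 0.2528 psu.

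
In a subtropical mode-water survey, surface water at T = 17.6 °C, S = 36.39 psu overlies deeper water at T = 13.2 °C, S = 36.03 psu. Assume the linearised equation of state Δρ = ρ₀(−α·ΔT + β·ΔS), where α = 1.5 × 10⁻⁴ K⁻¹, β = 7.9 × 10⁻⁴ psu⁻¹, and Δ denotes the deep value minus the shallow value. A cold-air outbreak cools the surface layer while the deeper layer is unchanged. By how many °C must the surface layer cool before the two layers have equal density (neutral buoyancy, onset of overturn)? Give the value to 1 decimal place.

Neutral buoyancy requires Δρ = 0, i.e. −α(T_deep − T_surf′) + β(S_deep − S_surf) = 0.
T_surf′ = T_deep − (β/α)·ΔS = 13.2 − (7.9 × 10⁻⁴/1.5 × 10⁻⁴)·(-0.36) = 15.096 °C.
Cooling required: 17.6 − (15.096) = 2.504 °C.

2.5 °C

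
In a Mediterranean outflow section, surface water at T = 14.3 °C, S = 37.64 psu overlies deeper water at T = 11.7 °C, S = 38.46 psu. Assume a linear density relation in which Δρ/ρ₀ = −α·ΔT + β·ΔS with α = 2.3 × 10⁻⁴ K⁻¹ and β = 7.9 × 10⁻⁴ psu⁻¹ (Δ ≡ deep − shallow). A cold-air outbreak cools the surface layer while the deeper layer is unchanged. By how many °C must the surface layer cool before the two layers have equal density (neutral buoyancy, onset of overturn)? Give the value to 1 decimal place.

5.4 °C

Neutral buoyancy requires Δρ = 0, i.e. −α(T_deep − T_surf′) + β(S_deep − S_surf) = 0.
T_surf′ = T_deep − (β/α)·ΔS = 11.7 − (7.9 × 10⁻⁴/2.3 × 10⁻⁴)·(+0.82) = 8.883 °C.
Cooling required: 14.3 − (8.883) = 5.417 °C.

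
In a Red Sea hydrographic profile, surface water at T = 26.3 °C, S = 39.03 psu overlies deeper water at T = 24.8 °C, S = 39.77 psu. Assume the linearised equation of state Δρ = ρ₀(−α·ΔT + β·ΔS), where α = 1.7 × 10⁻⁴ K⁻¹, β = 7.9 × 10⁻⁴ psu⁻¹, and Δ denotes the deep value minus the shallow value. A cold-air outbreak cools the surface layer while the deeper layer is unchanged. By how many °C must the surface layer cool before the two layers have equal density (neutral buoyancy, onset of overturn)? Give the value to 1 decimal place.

4.9 °C

Neutral buoyancy requires Δρ = 0, i.e. −α(T_deep − T_surf′) + β(S_deep − S_surf) = 0.
T_surf′ = T_deep − (β/α)·ΔS = 24.8 − (7.9 × 10⁻⁴/1.7 × 10⁻⁴)·(+0.74) = 21.361 °C.
Cooling required: 26.3 − (21.361) = 4.939 °C.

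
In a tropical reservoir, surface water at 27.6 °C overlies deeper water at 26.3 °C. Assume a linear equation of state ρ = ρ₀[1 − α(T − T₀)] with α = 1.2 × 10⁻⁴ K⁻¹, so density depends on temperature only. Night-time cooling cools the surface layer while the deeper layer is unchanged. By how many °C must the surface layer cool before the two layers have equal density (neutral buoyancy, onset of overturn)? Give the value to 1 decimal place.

With temperature the only control, equal density requires T_surf′ = T_deep.
T_surf′ = 26.3 °C.
Cooling required: 27.6 − 26.3 = 1.3 °C.

1.3 °C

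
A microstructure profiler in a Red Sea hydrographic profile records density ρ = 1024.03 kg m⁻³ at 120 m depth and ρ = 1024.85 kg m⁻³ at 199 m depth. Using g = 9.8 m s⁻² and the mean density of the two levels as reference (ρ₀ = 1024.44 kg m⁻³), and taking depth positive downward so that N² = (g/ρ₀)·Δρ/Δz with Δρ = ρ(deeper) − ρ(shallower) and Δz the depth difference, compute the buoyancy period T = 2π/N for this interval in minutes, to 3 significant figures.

Δρ = 1024.85 − 1024.03 = 0.82 kg m⁻³ over Δz = 199 − 120 = 79 m.
N² = (9.8/1024.44) × (0.82/79) = 9.9295 × 10⁻⁵ s⁻².
N = √(9.9295 × 10⁻⁵) = 9.9647 × 10⁻³ rad s⁻¹, so T = 2π/N = 630.54 s = 10.509 min ≈ 10.5 min.

10.5 min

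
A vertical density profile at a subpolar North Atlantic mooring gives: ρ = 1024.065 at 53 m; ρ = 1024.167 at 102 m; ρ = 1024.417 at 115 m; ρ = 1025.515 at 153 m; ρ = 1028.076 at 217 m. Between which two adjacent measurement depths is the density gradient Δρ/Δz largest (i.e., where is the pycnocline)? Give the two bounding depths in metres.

153–217 m

Compute the density gradient over each adjacent pair:
  53–102 m: Δρ/Δz = 0.102/49 = 2.1 × 10⁻³ kg m⁻⁴
  102–115 m: Δρ/Δz = 0.250/13 = 0.019 kg m⁻⁴
  115–153 m: Δρ/Δz = 1.098/38 = 0.029 kg m⁻⁴
  153–217 m: Δρ/Δz = 2.561/64 = 0.040 kg m⁻⁴
The largest gradient is in the 153–217 m interval — the pycnocline.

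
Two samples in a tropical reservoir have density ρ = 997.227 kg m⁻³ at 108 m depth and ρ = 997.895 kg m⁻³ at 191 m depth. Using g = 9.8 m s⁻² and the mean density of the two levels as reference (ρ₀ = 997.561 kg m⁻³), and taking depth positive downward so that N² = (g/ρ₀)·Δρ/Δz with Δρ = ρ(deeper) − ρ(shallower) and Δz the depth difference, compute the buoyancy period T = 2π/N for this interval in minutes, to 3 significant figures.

11.8 min

Δρ = 997.895 − 997.227 = 0.668 kg m⁻³ over Δz = 191 − 108 = 83 m.
N² = (9.8/997.561) × (0.668/83) = 7.9065 × 10⁻⁵ s⁻².
N = √(7.9065 × 10⁻⁵) = 8.8919 × 10⁻³ rad s⁻¹, so T = 2π/N = 706.62 s = 11.777 min ≈ 11.8 min.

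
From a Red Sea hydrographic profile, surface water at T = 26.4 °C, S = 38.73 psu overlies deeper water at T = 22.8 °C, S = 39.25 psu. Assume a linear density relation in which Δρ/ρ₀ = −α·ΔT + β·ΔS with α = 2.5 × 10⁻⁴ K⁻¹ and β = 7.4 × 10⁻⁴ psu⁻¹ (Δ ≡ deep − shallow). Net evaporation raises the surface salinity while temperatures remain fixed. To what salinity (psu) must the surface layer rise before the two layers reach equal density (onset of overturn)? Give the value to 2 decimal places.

Neutral buoyancy requires −α(T_deep − T_surf) + β(S_deep − S_surf′) = 0.
S_surf′ = S_deep − (α/β)·ΔT = 39.25 − (2.5 × 10⁻⁴/7.4 × 10⁻⁴)·(-3.6) = 40.4662 psu.
Increase required: 40.4662 − 38.73 = 1.7362 psu.

40.47 psu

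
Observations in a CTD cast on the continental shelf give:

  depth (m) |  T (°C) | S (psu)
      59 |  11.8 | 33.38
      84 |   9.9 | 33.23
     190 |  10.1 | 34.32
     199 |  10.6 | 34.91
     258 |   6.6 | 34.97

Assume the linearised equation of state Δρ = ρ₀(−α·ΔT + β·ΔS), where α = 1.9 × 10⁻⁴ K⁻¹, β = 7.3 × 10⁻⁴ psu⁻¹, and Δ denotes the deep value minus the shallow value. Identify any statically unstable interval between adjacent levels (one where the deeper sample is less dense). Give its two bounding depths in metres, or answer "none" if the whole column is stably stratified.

Evaluate Δρ/ρ₀ = −αΔT + βΔS across each adjacent pair:
  59–84 m: −αΔT+βΔS = −(1.9 × 10⁻⁴)(-1.9)+(7.3 × 10⁻⁴)(-0.15) = 2.5 × 10⁻⁴ → stable
  84–190 m: −αΔT+βΔS = −(1.9 × 10⁻⁴)(+0.2)+(7.3 × 10⁻⁴)(+1.09) = 7.6 × 10⁻⁴ → stable
  190–199 m: −αΔT+βΔS = −(1.9 × 10⁻⁴)(+0.5)+(7.3 × 10⁻⁴)(+0.59) = 3.4 × 10⁻⁴ → stable
  199–258 m: −αΔT+βΔS = −(1.9 × 10⁻⁴)(-4.0)+(7.3 × 10⁻⁴)(+0.06) = 8.0 × 10⁻⁴ → stable
Every interval has Δρ > 0: the column is stably stratified throughout.

none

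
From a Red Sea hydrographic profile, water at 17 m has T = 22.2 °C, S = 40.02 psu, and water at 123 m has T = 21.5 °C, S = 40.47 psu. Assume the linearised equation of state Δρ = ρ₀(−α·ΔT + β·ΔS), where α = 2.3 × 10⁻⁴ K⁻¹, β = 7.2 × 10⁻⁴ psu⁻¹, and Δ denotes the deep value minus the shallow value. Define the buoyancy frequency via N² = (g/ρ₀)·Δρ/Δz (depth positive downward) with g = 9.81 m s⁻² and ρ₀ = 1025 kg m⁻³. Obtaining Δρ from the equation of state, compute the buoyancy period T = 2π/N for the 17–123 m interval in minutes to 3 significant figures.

15.6 min

ΔT = -0.7 K, ΔS = +0.45 psu (deep − shallow).
Δρ/ρ₀ = −αΔT + βΔS = 1.61 × 10⁻⁴ + 3.24 × 10⁻⁴ = 4.85 × 10⁻⁴, so Δρ ≈ 0.4971 kg m⁻³.
N² = (g/ρ₀)·Δρ/Δz = g·(Δρ/ρ₀)/Δz = 9.81 × 4.85 × 10⁻⁴ / 106 = 4.4885 × 10⁻⁵ s⁻².
N = √(4.4885 × 10⁻⁵) = 6.6996 × 10⁻³ rad s⁻¹ → T = 2π/N = 937.84 s = 15.631 min ≈ 15.6 min.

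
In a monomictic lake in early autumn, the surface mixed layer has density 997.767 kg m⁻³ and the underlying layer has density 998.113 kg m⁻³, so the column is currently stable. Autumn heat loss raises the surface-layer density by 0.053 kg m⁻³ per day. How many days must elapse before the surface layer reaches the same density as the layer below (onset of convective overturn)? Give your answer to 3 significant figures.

Density deficit of the surface layer: 998.113 − 997.767 = 0.346 kg m⁻³.
Required change = 0.346 / 0.053 = 6.53 days.

6.53 days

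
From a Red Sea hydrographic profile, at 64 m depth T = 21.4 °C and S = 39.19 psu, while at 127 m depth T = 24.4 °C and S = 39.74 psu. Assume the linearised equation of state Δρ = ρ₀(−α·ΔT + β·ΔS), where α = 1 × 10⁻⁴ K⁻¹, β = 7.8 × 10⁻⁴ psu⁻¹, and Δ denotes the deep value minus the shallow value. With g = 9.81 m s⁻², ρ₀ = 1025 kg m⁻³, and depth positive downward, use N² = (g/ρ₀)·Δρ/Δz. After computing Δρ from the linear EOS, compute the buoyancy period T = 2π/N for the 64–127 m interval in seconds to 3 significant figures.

1.40 × 10³ s

ΔT = +3.0 K, ΔS = +0.55 psu (deep − shallow).
Δρ/ρ₀ = −αΔT + βΔS = -3.00 × 10⁻⁴ + 4.29 × 10⁻⁴ = 1.29 × 10⁻⁴, so Δρ ≈ 0.1322 kg m⁻³.
N² = (g/ρ₀)·Δρ/Δz = g·(Δρ/ρ₀)/Δz = 9.81 × 1.29 × 10⁻⁴ / 63 = 2.0087 × 10⁻⁵ s⁻².
N = √(2.0087 × 10⁻⁵) = 4.4819 × 10⁻³ rad s⁻¹ → T = 2π/N = 1.4019 × 10³ s ≈ 1.40 × 10³ s.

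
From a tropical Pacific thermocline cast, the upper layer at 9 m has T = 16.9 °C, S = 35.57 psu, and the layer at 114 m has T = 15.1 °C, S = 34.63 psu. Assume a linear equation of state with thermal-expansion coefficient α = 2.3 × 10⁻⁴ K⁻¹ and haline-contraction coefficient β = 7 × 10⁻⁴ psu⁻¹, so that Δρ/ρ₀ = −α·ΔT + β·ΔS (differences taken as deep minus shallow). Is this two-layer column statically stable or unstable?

unstable

ΔT = 15.1 − 16.9 = -1.8 K and ΔS = 34.63 − 35.57 = -0.94 psu (deep − shallow).
−αΔT = 4.14 × 10⁻⁴; βΔS = -6.58 × 10⁻⁴; sum Δρ/ρ₀ = -2.44 × 10⁻⁴.
Δρ/ρ₀ < 0, so Δρ < 0: deeper water is lighter → statically unstable; the column would overturn.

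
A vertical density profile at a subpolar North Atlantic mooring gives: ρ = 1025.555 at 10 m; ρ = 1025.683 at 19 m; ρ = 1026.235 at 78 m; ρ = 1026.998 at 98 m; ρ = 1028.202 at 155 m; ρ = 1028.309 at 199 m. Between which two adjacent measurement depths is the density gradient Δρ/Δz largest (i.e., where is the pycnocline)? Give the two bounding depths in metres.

Compute the density gradient over each adjacent pair:
  10–19 m: Δρ/Δz = 0.128/9 = 0.014 kg m⁻⁴
  19–78 m: Δρ/Δz = 0.552/59 = 9.4 × 10⁻³ kg m⁻⁴
  78–98 m: Δρ/Δz = 0.763/20 = 0.038 kg m⁻⁴
  98–155 m: Δρ/Δz = 1.204/57 = 0.021 kg m⁻⁴
  155–199 m: Δρ/Δz = 0.107/44 = 2.4 × 10⁻³ kg m⁻⁴
The largest gradient is in the 78–98 m interval — the pycnocline.

78–98 m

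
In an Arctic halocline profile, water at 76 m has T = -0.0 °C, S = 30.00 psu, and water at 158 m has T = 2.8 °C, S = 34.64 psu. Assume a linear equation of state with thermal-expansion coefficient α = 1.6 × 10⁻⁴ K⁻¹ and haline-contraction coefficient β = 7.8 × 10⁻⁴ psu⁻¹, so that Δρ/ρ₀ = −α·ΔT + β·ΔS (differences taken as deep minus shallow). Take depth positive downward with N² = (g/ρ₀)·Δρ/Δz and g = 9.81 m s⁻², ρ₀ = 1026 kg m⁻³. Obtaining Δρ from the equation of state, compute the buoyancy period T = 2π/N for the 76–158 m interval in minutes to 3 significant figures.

5.38 min

ΔT = +2.8 K, ΔS = +4.64 psu (deep − shallow).
Δρ/ρ₀ = −αΔT + βΔS = -4.48 × 10⁻⁴ + 3.6192 × 10⁻³ = 3.1712 × 10⁻³, so Δρ ≈ 3.254 kg m⁻³.
N² = (g/ρ₀)·Δρ/Δz = g·(Δρ/ρ₀)/Δz = 9.81 × 3.1712 × 10⁻³ / 82 = 3.7938 × 10⁻⁴ s⁻².
N = √(3.7938 × 10⁻⁴) = 0.019478 rad s⁻¹ → T = 2π/N = 322.58 s = 5.3763 min ≈ 5.38 min.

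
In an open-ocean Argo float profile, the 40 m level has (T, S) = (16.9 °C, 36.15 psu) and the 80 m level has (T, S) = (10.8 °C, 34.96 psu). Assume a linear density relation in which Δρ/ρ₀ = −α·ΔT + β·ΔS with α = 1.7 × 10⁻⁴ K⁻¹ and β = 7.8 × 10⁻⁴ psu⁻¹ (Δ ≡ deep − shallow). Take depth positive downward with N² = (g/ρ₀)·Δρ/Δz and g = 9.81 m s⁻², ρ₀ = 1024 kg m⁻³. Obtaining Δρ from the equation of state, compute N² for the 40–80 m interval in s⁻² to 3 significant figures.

ΔT = -6.1 K, ΔS = -1.19 psu (deep − shallow).
Δρ/ρ₀ = −αΔT + βΔS = 1.037 × 10⁻³ − 9.282 × 10⁻⁴ = 1.088 × 10⁻⁴, so Δρ ≈ 0.1114 kg m⁻³.
N² = (g/ρ₀)·Δρ/Δz = g·(Δρ/ρ₀)/Δz = 9.81 × 1.088 × 10⁻⁴ / 40 = 2.6683 × 10⁻⁵ s⁻² ≈ 2.67 × 10⁻⁵ s⁻².

2.67 × 10⁻⁵ s⁻²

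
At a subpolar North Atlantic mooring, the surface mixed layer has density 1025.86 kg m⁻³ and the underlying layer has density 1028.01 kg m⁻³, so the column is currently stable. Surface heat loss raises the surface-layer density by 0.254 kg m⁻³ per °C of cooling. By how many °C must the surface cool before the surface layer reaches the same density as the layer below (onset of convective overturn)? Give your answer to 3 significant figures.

8.46 °C

Density deficit of the surface layer: 1028.01 − 1025.86 = 2.15 kg m⁻³.
Required change = 2.15 / 0.254 = 8.46 °C.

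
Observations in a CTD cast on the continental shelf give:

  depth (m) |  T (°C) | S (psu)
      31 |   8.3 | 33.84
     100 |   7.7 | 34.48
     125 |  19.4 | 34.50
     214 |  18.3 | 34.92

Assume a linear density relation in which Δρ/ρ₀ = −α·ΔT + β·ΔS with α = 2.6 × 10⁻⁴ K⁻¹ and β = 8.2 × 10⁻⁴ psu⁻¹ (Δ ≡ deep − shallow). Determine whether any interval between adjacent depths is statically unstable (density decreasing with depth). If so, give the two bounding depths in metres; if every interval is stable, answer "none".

Evaluate Δρ/ρ₀ = −αΔT + βΔS across each adjacent pair:
  31–100 m: −αΔT+βΔS = −(2.6 × 10⁻⁴)(-0.6)+(8.2 × 10⁻⁴)(+0.64) = 6.8 × 10⁻⁴ → stable
  100–125 m: −αΔT+βΔS = −(2.6 × 10⁻⁴)(+11.7)+(8.2 × 10⁻⁴)(+0.02) = -3.0 × 10⁻³ → UNSTABLE
  125–214 m: −αΔT+βΔS = −(2.6 × 10⁻⁴)(-1.1)+(8.2 × 10⁻⁴)(+0.42) = 6.3 × 10⁻⁴ → stable
The 100–125 m interval has Δρ < 0: lighter water underlies denser water.

100–125 m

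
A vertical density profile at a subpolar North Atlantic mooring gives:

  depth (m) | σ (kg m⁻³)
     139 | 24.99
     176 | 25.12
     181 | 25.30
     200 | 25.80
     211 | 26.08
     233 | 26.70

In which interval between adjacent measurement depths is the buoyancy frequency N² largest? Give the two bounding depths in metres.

176–181 m

Compute the density gradient over each adjacent pair:
  139–176 m: Δρ/Δz = 0.13/37 = 3.5 × 10⁻³ kg m⁻⁴
  176–181 m: Δρ/Δz = 0.18/5 = 0.036 kg m⁻⁴
  181–200 m: Δρ/Δz = 0.50/19 = 0.026 kg m⁻⁴
  200–211 m: Δρ/Δz = 0.28/11 = 0.025 kg m⁻⁴
  211–233 m: Δρ/Δz = 0.62/22 = 0.028 kg m⁻⁴
The largest gradient is in the 176–181 m interval — the pycnocline.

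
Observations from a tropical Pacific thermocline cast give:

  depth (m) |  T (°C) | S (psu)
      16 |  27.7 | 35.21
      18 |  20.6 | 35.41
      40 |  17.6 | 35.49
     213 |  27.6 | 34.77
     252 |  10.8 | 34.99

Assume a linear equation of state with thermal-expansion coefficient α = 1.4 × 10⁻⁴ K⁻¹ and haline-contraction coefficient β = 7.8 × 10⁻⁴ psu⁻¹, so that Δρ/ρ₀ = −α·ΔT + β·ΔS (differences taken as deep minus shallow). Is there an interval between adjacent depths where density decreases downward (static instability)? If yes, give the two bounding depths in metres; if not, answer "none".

Evaluate Δρ/ρ₀ = −αΔT + βΔS across each adjacent pair:
  16–18 m: −αΔT+βΔS = −(1.4 × 10⁻⁴)(-7.1)+(7.8 × 10⁻⁴)(+0.20) = 1.1 × 10⁻³ → stable
  18–40 m: −αΔT+βΔS = −(1.4 × 10⁻⁴)(-3.0)+(7.8 × 10⁻⁴)(+0.08) = 4.8 × 10⁻⁴ → stable
  40–213 m: −αΔT+βΔS = −(1.4 × 10⁻⁴)(+10.0)+(7.8 × 10⁻⁴)(-0.72) = -2.0 × 10⁻³ → UNSTABLE
  213–252 m: −αΔT+βΔS = −(1.4 × 10⁻⁴)(-16.8)+(7.8 × 10⁻⁴)(+0.22) = 2.5 × 10⁻³ → stable
The 40–213 m interval has Δρ < 0: lighter water underlies denser water.

40–213 m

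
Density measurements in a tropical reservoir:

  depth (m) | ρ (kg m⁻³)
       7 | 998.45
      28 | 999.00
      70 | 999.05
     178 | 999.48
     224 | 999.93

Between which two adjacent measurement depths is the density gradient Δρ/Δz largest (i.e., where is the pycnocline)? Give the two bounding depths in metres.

7–28 m

Compute the density gradient over each adjacent pair:
  7–28 m: Δρ/Δz = 0.55/21 = 0.026 kg m⁻⁴
  28–70 m: Δρ/Δz = 0.05/42 = 1.2 × 10⁻³ kg m⁻⁴
  70–178 m: Δρ/Δz = 0.43/108 = 4.0 × 10⁻³ kg m⁻⁴
  178–224 m: Δρ/Δz = 0.45/46 = 9.8 × 10⁻³ kg m⁻⁴
The largest gradient is in the 7–28 m interval — the pycnocline.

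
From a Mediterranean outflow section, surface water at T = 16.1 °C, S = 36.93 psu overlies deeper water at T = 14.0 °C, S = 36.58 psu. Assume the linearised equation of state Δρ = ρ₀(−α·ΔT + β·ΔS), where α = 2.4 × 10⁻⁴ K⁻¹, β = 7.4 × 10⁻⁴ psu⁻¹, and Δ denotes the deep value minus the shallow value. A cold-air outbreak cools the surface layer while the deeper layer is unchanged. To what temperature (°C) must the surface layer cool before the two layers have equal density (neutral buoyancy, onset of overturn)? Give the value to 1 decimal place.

15.1 °C

Neutral buoyancy requires Δρ = 0, i.e. −α(T_deep − T_surf′) + β(S_deep − S_surf) = 0.
T_surf′ = T_deep − (β/α)·ΔS = 14.0 − (7.4 × 10⁻⁴/2.4 × 10⁻⁴)·(-0.35) = 15.079 °C.
Cooling required: 16.1 − (15.079) = 1.021 °C.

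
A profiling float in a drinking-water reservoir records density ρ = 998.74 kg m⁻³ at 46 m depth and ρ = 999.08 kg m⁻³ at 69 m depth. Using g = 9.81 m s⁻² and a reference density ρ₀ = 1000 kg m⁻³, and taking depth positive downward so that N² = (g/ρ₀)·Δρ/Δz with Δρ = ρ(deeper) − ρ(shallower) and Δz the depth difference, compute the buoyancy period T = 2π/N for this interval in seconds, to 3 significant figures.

522 s

Δρ = 999.08 − 998.74 = 0.34 kg m⁻³ over Δz = 69 − 46 = 23 m.
N² = (9.81/1000) × (0.34/23) = 1.4502 × 10⁻⁴ s⁻².
N = √(1.4502 × 10⁻⁴) = 0.012042 rad s⁻¹, so T = 2π/N = 521.77 s ≈ 522 s.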